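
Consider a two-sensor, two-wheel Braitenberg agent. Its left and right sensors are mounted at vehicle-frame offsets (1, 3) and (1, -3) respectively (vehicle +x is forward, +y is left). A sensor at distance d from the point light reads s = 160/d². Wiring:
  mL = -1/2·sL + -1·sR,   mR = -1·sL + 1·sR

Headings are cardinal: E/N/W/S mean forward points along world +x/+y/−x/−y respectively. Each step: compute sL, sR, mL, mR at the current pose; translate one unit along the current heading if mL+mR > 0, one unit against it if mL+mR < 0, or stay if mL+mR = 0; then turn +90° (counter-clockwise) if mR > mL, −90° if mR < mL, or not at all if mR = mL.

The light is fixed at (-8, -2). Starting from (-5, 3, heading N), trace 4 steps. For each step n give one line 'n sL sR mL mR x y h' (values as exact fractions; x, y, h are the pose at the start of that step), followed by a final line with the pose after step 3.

n=0: pose=(-5,3,N); sL=40/9, sR=20/9; mL=-40/9, mR=-20/9; mL+mR=-20/3 → advance -1; mR−mL=20/9 → turn +1·90°
n=1: pose=(-5,2,W); sL=32, sR=160/53; mL=-1008/53, mR=-1536/53; mL+mR=-48 → advance -1; mR−mL=-528/53 → turn -1·90°
n=2: pose=(-4,2,N); sL=80/13, sR=80/37; mL=-2520/481, mR=-1920/481; mL+mR=-120/13 → advance -1; mR−mL=600/481 → turn +1·90°
n=3: pose=(-4,1,W); sL=160/9, sR=32/9; mL=-112/9, mR=-128/9; mL+mR=-80/3 → advance -1; mR−mL=-16/9 → turn -1·90°

0 40/9 20/9 -40/9 -20/9 -5 3 N
1 32 160/53 -1008/53 -1536/53 -5 2 W
2 80/13 80/37 -2520/481 -1920/481 -4 2 N
3 160/9 32/9 -112/9 -128/9 -4 1 W
final -3 1 N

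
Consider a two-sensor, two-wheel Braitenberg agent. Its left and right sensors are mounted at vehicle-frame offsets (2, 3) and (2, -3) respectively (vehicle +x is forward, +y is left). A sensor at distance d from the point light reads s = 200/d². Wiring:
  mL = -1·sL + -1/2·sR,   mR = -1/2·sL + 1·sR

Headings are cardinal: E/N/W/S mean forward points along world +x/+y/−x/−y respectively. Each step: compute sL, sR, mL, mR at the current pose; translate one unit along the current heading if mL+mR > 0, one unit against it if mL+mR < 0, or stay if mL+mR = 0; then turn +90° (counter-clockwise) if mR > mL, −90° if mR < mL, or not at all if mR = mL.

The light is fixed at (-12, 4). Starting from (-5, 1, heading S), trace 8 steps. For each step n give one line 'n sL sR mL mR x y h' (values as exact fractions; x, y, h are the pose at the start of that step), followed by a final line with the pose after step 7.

0 8/5 200/41 -828/205 836/205 -5 1 S
1 100/41 20/13 -1710/533 170/533 -5 0 E
2 200/13 40/17 -3660/221 -1180/221 -6 0 N
3 5/2 10 -15/2 35/4 -6 -1 W
4 200/113 200/53 -21900/5989 17300/5989 -7 -1 S
5 4 100/49 -246/49 2/49 -7 0 E
6 40 200/53 -2220/53 -860/53 -8 0 N
7 50/17 25 -525/34 400/17 -8 -1 W
final -9 -1 S

n=0: pose=(-5,1,S); sL=8/5, sR=200/41; mL=-828/205, mR=836/205; mL+mR=8/205 → advance +1; mR−mL=1664/205 → turn +1·90°
n=1: pose=(-5,0,E); sL=100/41, sR=20/13; mL=-1710/533, mR=170/533; mL+mR=-1540/533 → advance -1; mR−mL=1880/533 → turn +1·90°
n=2: pose=(-6,0,N); sL=200/13, sR=40/17; mL=-3660/221, mR=-1180/221; mL+mR=-4840/221 → advance -1; mR−mL=2480/221 → turn +1·90°
n=3: pose=(-6,-1,W); sL=5/2, sR=10; mL=-15/2, mR=35/4; mL+mR=5/4 → advance +1; mR−mL=65/4 → turn +1·90°
n=4: pose=(-7,-1,S); sL=200/113, sR=200/53; mL=-21900/5989, mR=17300/5989; mL+mR=-4600/5989 → advance -1; mR−mL=39200/5989 → turn +1·90°
n=5: pose=(-7,0,E); sL=4, sR=100/49; mL=-246/49, mR=2/49; mL+mR=-244/49 → advance -1; mR−mL=248/49 → turn +1·90°
n=6: pose=(-8,0,N); sL=40, sR=200/53; mL=-2220/53, mR=-860/53; mL+mR=-3080/53 → advance -1; mR−mL=1360/53 → turn +1·90°
n=7: pose=(-8,-1,W); sL=50/17, sR=25; mL=-525/34, mR=400/17; mL+mR=275/34 → advance +1; mR−mL=1325/34 → turn +1·90°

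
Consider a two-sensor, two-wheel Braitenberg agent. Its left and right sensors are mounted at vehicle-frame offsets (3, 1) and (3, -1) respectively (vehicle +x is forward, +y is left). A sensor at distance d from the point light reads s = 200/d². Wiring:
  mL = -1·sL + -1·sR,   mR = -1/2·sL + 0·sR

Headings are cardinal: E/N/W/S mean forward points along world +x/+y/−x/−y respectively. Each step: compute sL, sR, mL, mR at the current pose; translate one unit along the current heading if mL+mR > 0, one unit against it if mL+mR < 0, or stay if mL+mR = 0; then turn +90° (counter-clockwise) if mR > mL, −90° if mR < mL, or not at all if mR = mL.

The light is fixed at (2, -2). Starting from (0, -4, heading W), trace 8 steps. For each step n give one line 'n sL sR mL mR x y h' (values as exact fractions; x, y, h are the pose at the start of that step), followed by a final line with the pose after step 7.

0 100/17 100/13 -3000/221 -50/17 0 -4 W
1 8 200/29 -432/29 -4 1 -4 S
2 50 25 -75 -25 1 -3 E
3 200/13 40 -720/13 -100/13 0 -3 N
4 100/17 100/13 -3000/221 -50/17 0 -4 W
5 8 200/29 -432/29 -4 1 -4 S
6 50 25 -75 -25 1 -3 E
7 200/13 40 -720/13 -100/13 0 -3 N
final 0 -4 W

n=0: pose=(0,-4,W); sL=100/17, sR=100/13; mL=-3000/221, mR=-50/17; mL+mR=-3650/221 → advance -1; mR−mL=2350/221 → turn +1·90°
n=1: pose=(1,-4,S); sL=8, sR=200/29; mL=-432/29, mR=-4; mL+mR=-548/29 → advance -1; mR−mL=316/29 → turn +1·90°
n=2: pose=(1,-3,E); sL=50, sR=25; mL=-75, mR=-25; mL+mR=-100 → advance -1; mR−mL=50 → turn +1·90°
n=3: pose=(0,-3,N); sL=200/13, sR=40; mL=-720/13, mR=-100/13; mL+mR=-820/13 → advance -1; mR−mL=620/13 → turn +1·90°
n=4: pose=(0,-4,W); sL=100/17, sR=100/13; mL=-3000/221, mR=-50/17; mL+mR=-3650/221 → advance -1; mR−mL=2350/221 → turn +1·90°
n=5: pose=(1,-4,S); sL=8, sR=200/29; mL=-432/29, mR=-4; mL+mR=-548/29 → advance -1; mR−mL=316/29 → turn +1·90°
n=6: pose=(1,-3,E); sL=50, sR=25; mL=-75, mR=-25; mL+mR=-100 → advance -1; mR−mL=50 → turn +1·90°
n=7: pose=(0,-3,N); sL=200/13, sR=40; mL=-720/13, mR=-100/13; mL+mR=-820/13 → advance -1; mR−mL=620/13 → turn +1·90°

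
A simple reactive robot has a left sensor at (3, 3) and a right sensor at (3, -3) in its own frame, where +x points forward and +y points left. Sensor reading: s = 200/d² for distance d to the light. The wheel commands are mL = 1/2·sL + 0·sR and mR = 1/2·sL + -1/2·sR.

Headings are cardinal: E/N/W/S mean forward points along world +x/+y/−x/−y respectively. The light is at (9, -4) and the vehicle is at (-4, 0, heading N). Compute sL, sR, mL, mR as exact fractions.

40/61 200/149 20/61 -3120/9089

left sensor world pos  = (-7, 3); dL² = 305
right sensor world pos = (-1, 3); dR² = 149
sL = 200/305 = 40/61
sR = 200/149 = 200/149
mL = 1/2·sL + 0·sR = 20/61
mR = 1/2·sL + -1/2·sR = -3120/9089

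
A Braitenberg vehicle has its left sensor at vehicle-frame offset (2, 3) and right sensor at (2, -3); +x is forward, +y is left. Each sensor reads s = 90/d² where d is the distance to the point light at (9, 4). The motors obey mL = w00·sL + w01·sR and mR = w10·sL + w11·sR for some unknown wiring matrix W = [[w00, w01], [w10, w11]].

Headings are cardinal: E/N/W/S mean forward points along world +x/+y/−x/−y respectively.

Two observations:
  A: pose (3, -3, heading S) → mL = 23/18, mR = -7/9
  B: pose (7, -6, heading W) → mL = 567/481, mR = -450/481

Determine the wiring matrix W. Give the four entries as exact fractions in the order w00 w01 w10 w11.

obs A: pose=(3,-3,S) → sL=1, sR=5/9, mL=23/18, mR=-7/9
obs B: pose=(7,-6,W) → sL=18/37, sR=18/13, mL=567/481, mR=-450/481
sensor matrix S = [[1, 5/9], [18/37, 18/13]]; det S = 536/481
solve [mL_A; mL_B] = S·[w00; w01] and [mR_A; mR_B] = S·[w10; w11]:
  w00 = 1, w01 = 1/2, w10 = -1/2, w11 = -1/2

1 1/2 -1/2 -1/2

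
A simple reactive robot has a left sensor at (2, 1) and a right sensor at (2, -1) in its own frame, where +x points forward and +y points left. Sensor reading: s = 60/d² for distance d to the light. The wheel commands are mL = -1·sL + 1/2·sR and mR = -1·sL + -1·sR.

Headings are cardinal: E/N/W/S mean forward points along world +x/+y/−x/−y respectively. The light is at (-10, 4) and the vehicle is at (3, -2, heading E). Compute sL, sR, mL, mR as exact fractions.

6/25 30/137 -447/3425 -1572/3425

left sensor world pos  = (5, -1); dL² = 250
right sensor world pos = (5, -3); dR² = 274
sL = 60/250 = 6/25
sR = 60/274 = 30/137
mL = -1·sL + 1/2·sR = -447/3425
mR = -1·sL + -1·sR = -1572/3425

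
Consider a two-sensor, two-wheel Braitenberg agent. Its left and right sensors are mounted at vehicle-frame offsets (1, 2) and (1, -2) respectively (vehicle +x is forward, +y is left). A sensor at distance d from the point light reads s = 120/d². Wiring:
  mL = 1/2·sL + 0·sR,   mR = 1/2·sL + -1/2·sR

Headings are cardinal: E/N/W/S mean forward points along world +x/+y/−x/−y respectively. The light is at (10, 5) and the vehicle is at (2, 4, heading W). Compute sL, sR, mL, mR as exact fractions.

4/3 60/41 2/3 -8/123

left sensor world pos  = (1, 2); dL² = 90
right sensor world pos = (1, 6); dR² = 82
sL = 120/90 = 4/3
sR = 120/82 = 60/41
mL = 1/2·sL + 0·sR = 2/3
mR = 1/2·sL + -1/2·sR = -8/123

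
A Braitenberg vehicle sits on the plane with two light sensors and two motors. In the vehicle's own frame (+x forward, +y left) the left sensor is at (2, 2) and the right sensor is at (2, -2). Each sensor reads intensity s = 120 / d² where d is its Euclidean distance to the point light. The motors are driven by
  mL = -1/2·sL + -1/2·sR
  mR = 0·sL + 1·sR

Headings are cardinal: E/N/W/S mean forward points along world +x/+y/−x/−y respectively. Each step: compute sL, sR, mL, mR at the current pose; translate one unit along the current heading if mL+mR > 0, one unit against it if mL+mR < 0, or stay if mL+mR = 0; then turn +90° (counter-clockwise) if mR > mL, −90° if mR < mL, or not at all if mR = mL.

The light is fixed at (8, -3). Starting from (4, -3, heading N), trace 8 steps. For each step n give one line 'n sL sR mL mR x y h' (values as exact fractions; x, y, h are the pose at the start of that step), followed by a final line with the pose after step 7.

0 3 15 -9 15 4 -3 N
1 120/37 8/3 -328/111 8/3 4 -2 W
2 60 60/13 -420/13 60/13 5 -2 S
3 120/17 120 -1080/17 120 5 -1 E
4 15/4 15/2 -45/8 15/2 6 -1 N
5 120/17 120/41 -3480/697 120/41 6 0 W
6 60 12 -36 12 7 0 S
7 120/37 24 -504/37 24 7 1 E
final 8 1 N

n=0: pose=(4,-3,N); sL=3, sR=15; mL=-9, mR=15; mL+mR=6 → advance +1; mR−mL=24 → turn +1·90°
n=1: pose=(4,-2,W); sL=120/37, sR=8/3; mL=-328/111, mR=8/3; mL+mR=-32/111 → advance -1; mR−mL=208/37 → turn +1·90°
n=2: pose=(5,-2,S); sL=60, sR=60/13; mL=-420/13, mR=60/13; mL+mR=-360/13 → advance -1; mR−mL=480/13 → turn +1·90°
n=3: pose=(5,-1,E); sL=120/17, sR=120; mL=-1080/17, mR=120; mL+mR=960/17 → advance +1; mR−mL=3120/17 → turn +1·90°
n=4: pose=(6,-1,N); sL=15/4, sR=15/2; mL=-45/8, mR=15/2; mL+mR=15/8 → advance +1; mR−mL=105/8 → turn +1·90°
n=5: pose=(6,0,W); sL=120/17, sR=120/41; mL=-3480/697, mR=120/41; mL+mR=-1440/697 → advance -1; mR−mL=5520/697 → turn +1·90°
n=6: pose=(7,0,S); sL=60, sR=12; mL=-36, mR=12; mL+mR=-24 → advance -1; mR−mL=48 → turn +1·90°
n=7: pose=(7,1,E); sL=120/37, sR=24; mL=-504/37, mR=24; mL+mR=384/37 → advance +1; mR−mL=1392/37 → turn +1·90°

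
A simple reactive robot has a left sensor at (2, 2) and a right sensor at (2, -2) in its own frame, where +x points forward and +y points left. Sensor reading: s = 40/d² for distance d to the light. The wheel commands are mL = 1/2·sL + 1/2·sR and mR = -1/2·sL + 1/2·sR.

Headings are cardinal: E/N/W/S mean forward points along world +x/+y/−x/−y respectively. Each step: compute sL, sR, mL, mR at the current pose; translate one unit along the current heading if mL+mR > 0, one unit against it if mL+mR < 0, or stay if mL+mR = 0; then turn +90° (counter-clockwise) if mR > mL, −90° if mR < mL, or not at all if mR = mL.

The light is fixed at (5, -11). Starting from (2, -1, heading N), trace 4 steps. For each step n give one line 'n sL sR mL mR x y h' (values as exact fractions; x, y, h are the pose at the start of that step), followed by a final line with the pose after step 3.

0 40/169 8/29 1256/4901 96/4901 2 -1 N
1 4/17 20/41 252/697 88/697 2 0 E
2 40/81 40/97 3560/7857 -320/7857 3 0 S
3 1/2 1/4 3/8 -1/8 3 -1 W
final 2 -1 N

n=0: pose=(2,-1,N); sL=40/169, sR=8/29; mL=1256/4901, mR=96/4901; mL+mR=8/29 → advance +1; mR−mL=-40/169 → turn -1·90°
n=1: pose=(2,0,E); sL=4/17, sR=20/41; mL=252/697, mR=88/697; mL+mR=20/41 → advance +1; mR−mL=-4/17 → turn -1·90°
n=2: pose=(3,0,S); sL=40/81, sR=40/97; mL=3560/7857, mR=-320/7857; mL+mR=40/97 → advance +1; mR−mL=-40/81 → turn -1·90°
n=3: pose=(3,-1,W); sL=1/2, sR=1/4; mL=3/8, mR=-1/8; mL+mR=1/4 → advance +1; mR−mL=-1/2 → turn -1·90°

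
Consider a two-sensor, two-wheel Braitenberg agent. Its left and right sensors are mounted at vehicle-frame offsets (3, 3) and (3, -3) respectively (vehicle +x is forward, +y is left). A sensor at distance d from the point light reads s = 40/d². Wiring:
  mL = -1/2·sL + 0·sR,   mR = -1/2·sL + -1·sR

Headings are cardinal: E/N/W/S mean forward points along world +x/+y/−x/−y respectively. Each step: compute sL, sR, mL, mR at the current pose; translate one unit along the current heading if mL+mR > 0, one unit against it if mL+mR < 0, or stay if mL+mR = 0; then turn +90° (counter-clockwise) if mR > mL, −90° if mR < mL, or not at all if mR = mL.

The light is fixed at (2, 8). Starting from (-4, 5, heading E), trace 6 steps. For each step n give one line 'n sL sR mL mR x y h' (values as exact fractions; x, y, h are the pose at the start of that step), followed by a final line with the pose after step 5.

0 40/9 8/9 -20/9 -28/9 -4 5 E
1 10/13 5/17 -5/13 -150/221 -5 5 S
2 8/25 40/101 -4/25 -1404/2525 -5 6 W
3 20/41 4 -10/41 -174/41 -4 6 N
4 40/9 8/9 -20/9 -28/9 -4 5 E
5 10/13 5/17 -5/13 -150/221 -5 5 S
final -5 6 W

n=0: pose=(-4,5,E); sL=40/9, sR=8/9; mL=-20/9, mR=-28/9; mL+mR=-16/3 → advance -1; mR−mL=-8/9 → turn -1·90°
n=1: pose=(-5,5,S); sL=10/13, sR=5/17; mL=-5/13, mR=-150/221; mL+mR=-235/221 → advance -1; mR−mL=-5/17 → turn -1·90°
n=2: pose=(-5,6,W); sL=8/25, sR=40/101; mL=-4/25, mR=-1404/2525; mL+mR=-1808/2525 → advance -1; mR−mL=-40/101 → turn -1·90°
n=3: pose=(-4,6,N); sL=20/41, sR=4; mL=-10/41, mR=-174/41; mL+mR=-184/41 → advance -1; mR−mL=-4 → turn -1·90°
n=4: pose=(-4,5,E); sL=40/9, sR=8/9; mL=-20/9, mR=-28/9; mL+mR=-16/3 → advance -1; mR−mL=-8/9 → turn -1·90°
n=5: pose=(-5,5,S); sL=10/13, sR=5/17; mL=-5/13, mR=-150/221; mL+mR=-235/221 → advance -1; mR−mL=-5/17 → turn -1·90°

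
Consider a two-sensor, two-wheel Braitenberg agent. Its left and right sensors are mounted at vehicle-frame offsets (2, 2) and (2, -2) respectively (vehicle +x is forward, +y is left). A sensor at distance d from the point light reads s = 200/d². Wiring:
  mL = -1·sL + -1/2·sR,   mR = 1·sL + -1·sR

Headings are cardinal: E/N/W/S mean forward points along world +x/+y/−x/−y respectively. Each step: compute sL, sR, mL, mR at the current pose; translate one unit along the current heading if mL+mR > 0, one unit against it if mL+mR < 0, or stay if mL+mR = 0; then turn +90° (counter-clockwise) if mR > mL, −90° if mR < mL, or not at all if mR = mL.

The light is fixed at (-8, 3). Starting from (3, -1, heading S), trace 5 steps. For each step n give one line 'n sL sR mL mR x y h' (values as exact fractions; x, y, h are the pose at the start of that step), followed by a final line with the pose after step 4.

0 40/41 200/117 -8780/4797 -3520/4797 3 -1 S
1 20/17 100/97 -2790/1649 240/1649 3 0 E
2 40/13 40/29 -1420/377 640/377 2 0 N
3 2 50/17 -59/17 -16/17 2 -1 W
4 40/41 200/117 -8780/4797 -3520/4797 3 -1 S
final 3 0 E

n=0: pose=(3,-1,S); sL=40/41, sR=200/117; mL=-8780/4797, mR=-3520/4797; mL+mR=-100/39 → advance -1; mR−mL=5260/4797 → turn +1·90°
n=1: pose=(3,0,E); sL=20/17, sR=100/97; mL=-2790/1649, mR=240/1649; mL+mR=-150/97 → advance -1; mR−mL=3030/1649 → turn +1·90°
n=2: pose=(2,0,N); sL=40/13, sR=40/29; mL=-1420/377, mR=640/377; mL+mR=-60/29 → advance -1; mR−mL=2060/377 → turn +1·90°
n=3: pose=(2,-1,W); sL=2, sR=50/17; mL=-59/17, mR=-16/17; mL+mR=-75/17 → advance -1; mR−mL=43/17 → turn +1·90°
n=4: pose=(3,-1,S); sL=40/41, sR=200/117; mL=-8780/4797, mR=-3520/4797; mL+mR=-100/39 → advance -1; mR−mL=5260/4797 → turn +1·90°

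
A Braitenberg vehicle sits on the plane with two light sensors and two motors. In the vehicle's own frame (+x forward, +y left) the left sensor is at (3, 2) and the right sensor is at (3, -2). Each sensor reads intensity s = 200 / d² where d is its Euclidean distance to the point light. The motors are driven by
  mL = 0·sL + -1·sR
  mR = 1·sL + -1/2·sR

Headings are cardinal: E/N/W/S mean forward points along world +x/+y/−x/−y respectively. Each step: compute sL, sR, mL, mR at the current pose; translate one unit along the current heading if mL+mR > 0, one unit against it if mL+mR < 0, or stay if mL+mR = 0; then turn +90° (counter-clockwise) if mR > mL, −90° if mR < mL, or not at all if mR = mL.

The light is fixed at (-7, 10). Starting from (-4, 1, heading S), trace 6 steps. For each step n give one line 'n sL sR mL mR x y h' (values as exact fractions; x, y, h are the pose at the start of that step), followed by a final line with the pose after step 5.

0 200/169 40/29 -40/29 2420/4901 -4 1 S
1 25/9 25/17 -25/17 625/306 -4 2 E
2 200/29 200/61 -200/61 9300/1769 -3 2 N
3 100/41 100/13 -100/13 -750/533 -3 3 W
4 200/149 200/109 -200/109 6900/16241 -2 3 S
5 5/2 25/16 -25/16 55/32 -2 4 E
final -1 4 N

n=0: pose=(-4,1,S); sL=200/169, sR=40/29; mL=-40/29, mR=2420/4901; mL+mR=-4340/4901 → advance -1; mR−mL=9180/4901 → turn +1·90°
n=1: pose=(-4,2,E); sL=25/9, sR=25/17; mL=-25/17, mR=625/306; mL+mR=175/306 → advance +1; mR−mL=1075/306 → turn +1·90°
n=2: pose=(-3,2,N); sL=200/29, sR=200/61; mL=-200/61, mR=9300/1769; mL+mR=3500/1769 → advance +1; mR−mL=15100/1769 → turn +1·90°
n=3: pose=(-3,3,W); sL=100/41, sR=100/13; mL=-100/13, mR=-750/533; mL+mR=-4850/533 → advance -1; mR−mL=3350/533 → turn +1·90°
n=4: pose=(-2,3,S); sL=200/149, sR=200/109; mL=-200/109, mR=6900/16241; mL+mR=-22900/16241 → advance -1; mR−mL=36700/16241 → turn +1·90°
n=5: pose=(-2,4,E); sL=5/2, sR=25/16; mL=-25/16, mR=55/32; mL+mR=5/32 → advance +1; mR−mL=105/32 → turn +1·90°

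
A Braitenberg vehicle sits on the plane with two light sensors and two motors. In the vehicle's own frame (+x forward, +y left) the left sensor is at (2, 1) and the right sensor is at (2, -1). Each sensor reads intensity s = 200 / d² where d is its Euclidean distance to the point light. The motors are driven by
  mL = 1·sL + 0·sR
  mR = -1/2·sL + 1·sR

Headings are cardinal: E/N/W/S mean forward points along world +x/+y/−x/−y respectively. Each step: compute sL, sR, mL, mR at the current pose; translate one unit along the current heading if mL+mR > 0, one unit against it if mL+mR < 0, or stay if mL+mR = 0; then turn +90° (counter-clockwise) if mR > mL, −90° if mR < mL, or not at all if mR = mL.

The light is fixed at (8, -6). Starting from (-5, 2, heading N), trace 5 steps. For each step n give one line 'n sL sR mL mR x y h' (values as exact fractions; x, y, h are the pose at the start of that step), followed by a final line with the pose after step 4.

n=0: pose=(-5,2,N); sL=25/37, sR=50/61; mL=25/37, mR=2175/4514; mL+mR=5225/4514 → advance +1; mR−mL=-875/4514 → turn -1·90°
n=1: pose=(-5,3,E); sL=200/221, sR=40/37; mL=200/221, mR=5140/8177; mL+mR=12540/8177 → advance +1; mR−mL=-2260/8177 → turn -1·90°
n=2: pose=(-4,3,S); sL=20/17, sR=100/109; mL=20/17, mR=610/1853; mL+mR=2790/1853 → advance +1; mR−mL=-1570/1853 → turn -1·90°
n=3: pose=(-4,2,W); sL=40/49, sR=200/277; mL=40/49, mR=4260/13573; mL+mR=15340/13573 → advance +1; mR−mL=-6820/13573 → turn -1·90°
n=4: pose=(-5,2,N); sL=25/37, sR=50/61; mL=25/37, mR=2175/4514; mL+mR=5225/4514 → advance +1; mR−mL=-875/4514 → turn -1·90°

0 25/37 50/61 25/37 2175/4514 -5 2 N
1 200/221 40/37 200/221 5140/8177 -5 3 E
2 20/17 100/109 20/17 610/1853 -4 3 S
3 40/49 200/277 40/49 4260/13573 -4 2 W
4 25/37 50/61 25/37 2175/4514 -5 2 N
final -5 3 E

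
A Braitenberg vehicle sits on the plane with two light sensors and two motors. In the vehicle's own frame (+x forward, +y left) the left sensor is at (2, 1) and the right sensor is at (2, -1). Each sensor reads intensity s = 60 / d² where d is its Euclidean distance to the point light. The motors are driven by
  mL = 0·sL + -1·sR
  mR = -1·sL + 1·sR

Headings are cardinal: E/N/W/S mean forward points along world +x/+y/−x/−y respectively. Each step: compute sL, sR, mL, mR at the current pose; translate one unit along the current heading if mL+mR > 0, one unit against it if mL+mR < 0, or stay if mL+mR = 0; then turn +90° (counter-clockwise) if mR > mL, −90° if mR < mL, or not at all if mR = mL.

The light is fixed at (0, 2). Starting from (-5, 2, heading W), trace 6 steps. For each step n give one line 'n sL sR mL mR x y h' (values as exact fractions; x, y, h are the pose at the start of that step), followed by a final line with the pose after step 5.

0 6/5 6/5 -6/5 0 -5 2 W
1 60/13 60/29 -60/29 -960/377 -4 2 S
2 5/3 3/2 -3/2 -1/6 -4 3 W
3 12 60/17 -60/17 -144/17 -3 3 S
4 30/13 30/17 -30/17 -120/221 -3 4 W
5 60 20/3 -20/3 -160/3 -2 4 S
final -2 5 W

n=0: pose=(-5,2,W); sL=6/5, sR=6/5; mL=-6/5, mR=0; mL+mR=-6/5 → advance -1; mR−mL=6/5 → turn +1·90°
n=1: pose=(-4,2,S); sL=60/13, sR=60/29; mL=-60/29, mR=-960/377; mL+mR=-60/13 → advance -1; mR−mL=-180/377 → turn -1·90°
n=2: pose=(-4,3,W); sL=5/3, sR=3/2; mL=-3/2, mR=-1/6; mL+mR=-5/3 → advance -1; mR−mL=4/3 → turn +1·90°
n=3: pose=(-3,3,S); sL=12, sR=60/17; mL=-60/17, mR=-144/17; mL+mR=-12 → advance -1; mR−mL=-84/17 → turn -1·90°
n=4: pose=(-3,4,W); sL=30/13, sR=30/17; mL=-30/17, mR=-120/221; mL+mR=-30/13 → advance -1; mR−mL=270/221 → turn +1·90°
n=5: pose=(-2,4,S); sL=60, sR=20/3; mL=-20/3, mR=-160/3; mL+mR=-60 → advance -1; mR−mL=-140/3 → turn -1·90°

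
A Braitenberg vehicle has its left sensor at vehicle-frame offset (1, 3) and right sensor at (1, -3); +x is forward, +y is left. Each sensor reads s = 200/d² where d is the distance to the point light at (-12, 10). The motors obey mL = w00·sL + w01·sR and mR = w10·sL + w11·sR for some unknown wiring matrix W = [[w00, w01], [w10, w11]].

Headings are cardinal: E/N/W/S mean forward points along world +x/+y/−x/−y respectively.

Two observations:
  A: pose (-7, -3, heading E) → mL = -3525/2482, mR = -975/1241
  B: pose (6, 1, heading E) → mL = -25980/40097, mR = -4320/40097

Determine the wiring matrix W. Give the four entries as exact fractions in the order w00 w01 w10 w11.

-1/2 -1 -1 1

obs A: pose=(-7,-3,E) → sL=25/17, sR=50/73, mL=-3525/2482, mR=-975/1241
obs B: pose=(6,1,E) → sL=200/397, sR=40/101, mL=-25980/40097, mR=-4320/40097
sensor matrix S = [[25/17, 50/73], [200/397, 40/101]]; det S = 11811000/49760377
solve [mL_A; mL_B] = S·[w00; w01] and [mR_A; mR_B] = S·[w10; w11]:
  w00 = -1/2, w01 = -1, w10 = -1, w11 = 1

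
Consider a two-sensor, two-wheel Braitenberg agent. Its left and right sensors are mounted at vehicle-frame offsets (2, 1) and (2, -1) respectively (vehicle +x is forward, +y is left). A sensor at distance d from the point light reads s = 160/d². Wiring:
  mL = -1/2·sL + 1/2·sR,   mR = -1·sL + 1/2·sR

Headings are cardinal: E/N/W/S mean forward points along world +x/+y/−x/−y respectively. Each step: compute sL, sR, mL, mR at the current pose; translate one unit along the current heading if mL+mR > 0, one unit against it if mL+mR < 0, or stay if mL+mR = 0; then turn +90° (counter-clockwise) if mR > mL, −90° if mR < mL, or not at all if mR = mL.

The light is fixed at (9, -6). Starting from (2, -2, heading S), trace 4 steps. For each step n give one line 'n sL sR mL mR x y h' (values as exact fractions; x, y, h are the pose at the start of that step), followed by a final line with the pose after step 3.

n=0: pose=(2,-2,S); sL=4, sR=40/17; mL=-14/17, mR=-48/17; mL+mR=-62/17 → advance -1; mR−mL=-2 → turn -1·90°
n=1: pose=(2,-1,W); sL=160/97, sR=160/117; mL=-1600/11349, mR=-10960/11349; mL+mR=-12560/11349 → advance -1; mR−mL=-80/97 → turn -1·90°
n=2: pose=(3,-1,N); sL=80/49, sR=80/37; mL=480/1813, mR=-1000/1813; mL+mR=-520/1813 → advance -1; mR−mL=-40/49 → turn -1·90°
n=3: pose=(3,-2,E); sL=160/41, sR=32/5; mL=256/205, mR=-144/205; mL+mR=112/205 → advance +1; mR−mL=-80/41 → turn -1·90°

0 4 40/17 -14/17 -48/17 2 -2 S
1 160/97 160/117 -1600/11349 -10960/11349 2 -1 W
2 80/49 80/37 480/1813 -1000/1813 3 -1 N
3 160/41 32/5 256/205 -144/205 3 -2 E
final 4 -2 S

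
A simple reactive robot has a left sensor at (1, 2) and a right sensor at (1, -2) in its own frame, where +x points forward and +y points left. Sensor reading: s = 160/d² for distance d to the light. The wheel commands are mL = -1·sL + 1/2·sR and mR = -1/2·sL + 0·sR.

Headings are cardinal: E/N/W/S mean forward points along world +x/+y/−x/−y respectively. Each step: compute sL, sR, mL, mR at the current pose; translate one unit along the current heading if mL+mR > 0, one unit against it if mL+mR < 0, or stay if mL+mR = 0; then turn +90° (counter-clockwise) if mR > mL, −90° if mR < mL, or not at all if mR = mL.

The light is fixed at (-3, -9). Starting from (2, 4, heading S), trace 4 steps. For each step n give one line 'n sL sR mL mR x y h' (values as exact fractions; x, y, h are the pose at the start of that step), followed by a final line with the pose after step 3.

n=0: pose=(2,4,S); sL=160/193, sR=160/153; mL=-9040/29529, mR=-80/193; mL+mR=-21280/29529 → advance -1; mR−mL=-3200/29529 → turn -1·90°
n=1: pose=(2,5,W); sL=1, sR=10/17; mL=-12/17, mR=-1/2; mL+mR=-41/34 → advance -1; mR−mL=7/34 → turn +1·90°
n=2: pose=(3,5,S); sL=160/233, sR=32/37; mL=-2192/8621, mR=-80/233; mL+mR=-5152/8621 → advance -1; mR−mL=-768/8621 → turn -1·90°
n=3: pose=(3,6,W); sL=80/97, sR=80/157; mL=-8680/15229, mR=-40/97; mL+mR=-14960/15229 → advance -1; mR−mL=2400/15229 → turn +1·90°

0 160/193 160/153 -9040/29529 -80/193 2 4 S
1 1 10/17 -12/17 -1/2 2 5 W
2 160/233 32/37 -2192/8621 -80/233 3 5 S
3 80/97 80/157 -8680/15229 -40/97 3 6 W
final 4 6 S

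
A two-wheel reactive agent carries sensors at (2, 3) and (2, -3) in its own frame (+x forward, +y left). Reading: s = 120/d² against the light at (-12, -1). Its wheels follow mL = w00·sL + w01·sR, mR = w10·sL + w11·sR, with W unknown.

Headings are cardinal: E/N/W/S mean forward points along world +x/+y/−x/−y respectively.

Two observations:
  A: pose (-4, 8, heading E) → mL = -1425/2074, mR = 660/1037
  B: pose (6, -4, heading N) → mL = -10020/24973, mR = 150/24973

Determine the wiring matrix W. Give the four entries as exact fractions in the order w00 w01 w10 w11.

obs A: pose=(-4,8,E) → sL=30/61, sR=15/17, mL=-1425/2074, mR=660/1037
obs B: pose=(6,-4,N) → sL=60/113, sR=60/221, mL=-10020/24973, mR=150/24973
sensor matrix S = [[30/61, 15/17], [60/113, 60/221]]; det S = -510300/1523353
solve [mL_A; mL_B] = S·[w00; w01] and [mR_A; mR_B] = S·[w10; w11]:
  w00 = -1/2, w01 = -1/2, w10 = -1/2, w11 = 1

-1/2 -1/2 -1/2 1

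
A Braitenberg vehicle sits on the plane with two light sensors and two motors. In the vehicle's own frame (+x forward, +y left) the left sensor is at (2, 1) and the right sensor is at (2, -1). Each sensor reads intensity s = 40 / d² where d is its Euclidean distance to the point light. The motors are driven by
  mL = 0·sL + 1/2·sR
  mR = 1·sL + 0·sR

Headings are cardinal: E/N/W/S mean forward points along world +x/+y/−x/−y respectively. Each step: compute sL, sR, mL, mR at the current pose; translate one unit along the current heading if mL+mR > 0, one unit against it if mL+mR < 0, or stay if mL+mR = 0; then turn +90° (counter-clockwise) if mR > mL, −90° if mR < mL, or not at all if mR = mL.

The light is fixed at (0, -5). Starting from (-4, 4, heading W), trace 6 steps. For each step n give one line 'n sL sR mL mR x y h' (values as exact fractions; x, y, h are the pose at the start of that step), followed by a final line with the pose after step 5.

0 2/5 5/17 5/34 2/5 -4 4 W
1 8/13 8/17 4/17 8/13 -5 4 S
2 4/9 20/29 10/29 4/9 -5 3 E
3 8/25 40/109 20/109 8/25 -4 3 N
4 2/5 5/17 5/34 2/5 -4 4 W
5 8/13 8/17 4/17 8/13 -5 4 S
final -5 3 E

n=0: pose=(-4,4,W); sL=2/5, sR=5/17; mL=5/34, mR=2/5; mL+mR=93/170 → advance +1; mR−mL=43/170 → turn +1·90°
n=1: pose=(-5,4,S); sL=8/13, sR=8/17; mL=4/17, mR=8/13; mL+mR=188/221 → advance +1; mR−mL=84/221 → turn +1·90°
n=2: pose=(-5,3,E); sL=4/9, sR=20/29; mL=10/29, mR=4/9; mL+mR=206/261 → advance +1; mR−mL=26/261 → turn +1·90°
n=3: pose=(-4,3,N); sL=8/25, sR=40/109; mL=20/109, mR=8/25; mL+mR=1372/2725 → advance +1; mR−mL=372/2725 → turn +1·90°
n=4: pose=(-4,4,W); sL=2/5, sR=5/17; mL=5/34, mR=2/5; mL+mR=93/170 → advance +1; mR−mL=43/170 → turn +1·90°
n=5: pose=(-5,4,S); sL=8/13, sR=8/17; mL=4/17, mR=8/13; mL+mR=188/221 → advance +1; mR−mL=84/221 → turn +1·90°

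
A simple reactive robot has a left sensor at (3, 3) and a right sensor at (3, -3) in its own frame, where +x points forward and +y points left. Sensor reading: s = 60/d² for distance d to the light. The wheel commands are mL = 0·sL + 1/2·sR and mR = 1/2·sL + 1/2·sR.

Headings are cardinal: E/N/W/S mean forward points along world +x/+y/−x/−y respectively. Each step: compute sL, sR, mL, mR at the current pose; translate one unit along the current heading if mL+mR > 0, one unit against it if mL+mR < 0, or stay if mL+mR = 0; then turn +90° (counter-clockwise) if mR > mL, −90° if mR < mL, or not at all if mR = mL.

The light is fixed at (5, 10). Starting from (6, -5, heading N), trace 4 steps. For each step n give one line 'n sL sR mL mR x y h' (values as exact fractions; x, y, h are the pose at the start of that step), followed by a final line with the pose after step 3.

0 15/37 3/8 3/16 231/592 6 -5 N
1 60/293 12/25 6/25 2508/7325 6 -4 W
2 30/149 30/149 15/149 30/149 5 -4 S
3 20/51 20/111 10/111 180/629 5 -5 E
final 6 -5 N

n=0: pose=(6,-5,N); sL=15/37, sR=3/8; mL=3/16, mR=231/592; mL+mR=171/296 → advance +1; mR−mL=15/74 → turn +1·90°
n=1: pose=(6,-4,W); sL=60/293, sR=12/25; mL=6/25, mR=2508/7325; mL+mR=4266/7325 → advance +1; mR−mL=30/293 → turn +1·90°
n=2: pose=(5,-4,S); sL=30/149, sR=30/149; mL=15/149, mR=30/149; mL+mR=45/149 → advance +1; mR−mL=15/149 → turn +1·90°
n=3: pose=(5,-5,E); sL=20/51, sR=20/111; mL=10/111, mR=180/629; mL+mR=710/1887 → advance +1; mR−mL=10/51 → turn +1·90°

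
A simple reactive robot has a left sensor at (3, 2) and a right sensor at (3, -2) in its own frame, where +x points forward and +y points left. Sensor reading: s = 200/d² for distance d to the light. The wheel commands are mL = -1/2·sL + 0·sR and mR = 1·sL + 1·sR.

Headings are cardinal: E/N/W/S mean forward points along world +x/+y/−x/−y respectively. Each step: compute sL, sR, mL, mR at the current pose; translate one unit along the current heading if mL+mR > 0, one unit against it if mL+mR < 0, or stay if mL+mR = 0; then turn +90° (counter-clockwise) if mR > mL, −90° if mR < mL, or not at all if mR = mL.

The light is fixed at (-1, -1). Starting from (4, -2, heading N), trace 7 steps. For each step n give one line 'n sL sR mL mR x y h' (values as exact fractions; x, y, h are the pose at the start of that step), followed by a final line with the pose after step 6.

0 200/13 200/53 -100/13 13200/689 4 -2 N
1 25 25 -25/2 50 4 -1 W
2 40/9 200/13 -20/9 2320/117 3 -1 S
3 4 100/29 -2 216/29 3 -2 E
4 200/13 200/53 -100/13 13200/689 4 -2 N
5 25 25 -25/2 50 4 -1 W
6 40/9 200/13 -20/9 2320/117 3 -1 S
final 3 -2 E

n=0: pose=(4,-2,N); sL=200/13, sR=200/53; mL=-100/13, mR=13200/689; mL+mR=7900/689 → advance +1; mR−mL=18500/689 → turn +1·90°
n=1: pose=(4,-1,W); sL=25, sR=25; mL=-25/2, mR=50; mL+mR=75/2 → advance +1; mR−mL=125/2 → turn +1·90°
n=2: pose=(3,-1,S); sL=40/9, sR=200/13; mL=-20/9, mR=2320/117; mL+mR=2060/117 → advance +1; mR−mL=860/39 → turn +1·90°
n=3: pose=(3,-2,E); sL=4, sR=100/29; mL=-2, mR=216/29; mL+mR=158/29 → advance +1; mR−mL=274/29 → turn +1·90°
n=4: pose=(4,-2,N); sL=200/13, sR=200/53; mL=-100/13, mR=13200/689; mL+mR=7900/689 → advance +1; mR−mL=18500/689 → turn +1·90°
n=5: pose=(4,-1,W); sL=25, sR=25; mL=-25/2, mR=50; mL+mR=75/2 → advance +1; mR−mL=125/2 → turn +1·90°
n=6: pose=(3,-1,S); sL=40/9, sR=200/13; mL=-20/9, mR=2320/117; mL+mR=2060/117 → advance +1; mR−mL=860/39 → turn +1·90°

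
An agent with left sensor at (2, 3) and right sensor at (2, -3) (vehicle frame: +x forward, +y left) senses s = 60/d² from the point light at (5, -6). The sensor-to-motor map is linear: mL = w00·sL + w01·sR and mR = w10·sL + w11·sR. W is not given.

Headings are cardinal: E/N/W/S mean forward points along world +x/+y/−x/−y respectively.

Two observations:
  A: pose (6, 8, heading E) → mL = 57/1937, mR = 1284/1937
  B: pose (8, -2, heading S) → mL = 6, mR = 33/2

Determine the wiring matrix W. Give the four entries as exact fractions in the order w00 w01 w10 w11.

-1 1/2 1 1

obs A: pose=(6,8,E) → sL=30/149, sR=6/13, mL=57/1937, mR=1284/1937
obs B: pose=(8,-2,S) → sL=3/2, sR=15, mL=6, mR=33/2
sensor matrix S = [[30/149, 6/13], [3/2, 15]]; det S = 4509/1937
solve [mL_A; mL_B] = S·[w00; w01] and [mR_A; mR_B] = S·[w10; w11]:
  w00 = -1, w01 = 1/2, w10 = 1, w11 = 1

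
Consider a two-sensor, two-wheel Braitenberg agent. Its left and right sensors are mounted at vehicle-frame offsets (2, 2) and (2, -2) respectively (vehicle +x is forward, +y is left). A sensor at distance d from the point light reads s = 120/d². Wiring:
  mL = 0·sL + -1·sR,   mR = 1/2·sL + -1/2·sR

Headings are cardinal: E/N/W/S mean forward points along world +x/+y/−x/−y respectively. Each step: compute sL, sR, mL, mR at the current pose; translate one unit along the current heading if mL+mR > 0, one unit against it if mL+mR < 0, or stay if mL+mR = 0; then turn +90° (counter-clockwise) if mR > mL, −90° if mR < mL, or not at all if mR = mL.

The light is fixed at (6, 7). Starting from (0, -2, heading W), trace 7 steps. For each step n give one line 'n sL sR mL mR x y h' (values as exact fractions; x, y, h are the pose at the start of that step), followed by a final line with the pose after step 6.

0 24/37 120/113 -120/113 -864/4181 0 -2 W
1 12/13 12/17 -12/17 24/221 1 -2 S
2 8/3 120/109 -120/109 256/327 1 -1 E
3 6/5 30/13 -30/13 -36/65 0 -1 N
4 24/37 120/113 -120/113 -864/4181 0 -2 W
5 12/13 12/17 -12/17 24/221 1 -2 S
6 8/3 120/109 -120/109 256/327 1 -1 E
final 0 -1 N

n=0: pose=(0,-2,W); sL=24/37, sR=120/113; mL=-120/113, mR=-864/4181; mL+mR=-5304/4181 → advance -1; mR−mL=3576/4181 → turn +1·90°
n=1: pose=(1,-2,S); sL=12/13, sR=12/17; mL=-12/17, mR=24/221; mL+mR=-132/221 → advance -1; mR−mL=180/221 → turn +1·90°
n=2: pose=(1,-1,E); sL=8/3, sR=120/109; mL=-120/109, mR=256/327; mL+mR=-104/327 → advance -1; mR−mL=616/327 → turn +1·90°
n=3: pose=(0,-1,N); sL=6/5, sR=30/13; mL=-30/13, mR=-36/65; mL+mR=-186/65 → advance -1; mR−mL=114/65 → turn +1·90°
n=4: pose=(0,-2,W); sL=24/37, sR=120/113; mL=-120/113, mR=-864/4181; mL+mR=-5304/4181 → advance -1; mR−mL=3576/4181 → turn +1·90°
n=5: pose=(1,-2,S); sL=12/13, sR=12/17; mL=-12/17, mR=24/221; mL+mR=-132/221 → advance -1; mR−mL=180/221 → turn +1·90°
n=6: pose=(1,-1,E); sL=8/3, sR=120/109; mL=-120/109, mR=256/327; mL+mR=-104/327 → advance -1; mR−mL=616/327 → turn +1·90°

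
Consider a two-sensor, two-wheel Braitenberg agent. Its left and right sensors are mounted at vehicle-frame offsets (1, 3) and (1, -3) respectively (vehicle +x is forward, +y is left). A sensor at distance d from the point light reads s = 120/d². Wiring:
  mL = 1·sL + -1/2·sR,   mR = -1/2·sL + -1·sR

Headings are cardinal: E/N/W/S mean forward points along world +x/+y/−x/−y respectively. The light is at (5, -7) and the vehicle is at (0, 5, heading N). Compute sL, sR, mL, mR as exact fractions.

left sensor world pos  = (-3, 6); dL² = 233
right sensor world pos = (3, 6); dR² = 173
sL = 120/233 = 120/233
sR = 120/173 = 120/173
mL = 1·sL + -1/2·sR = 6780/40309
mR = -1/2·sL + -1·sR = -38340/40309

120/233 120/173 6780/40309 -38340/40309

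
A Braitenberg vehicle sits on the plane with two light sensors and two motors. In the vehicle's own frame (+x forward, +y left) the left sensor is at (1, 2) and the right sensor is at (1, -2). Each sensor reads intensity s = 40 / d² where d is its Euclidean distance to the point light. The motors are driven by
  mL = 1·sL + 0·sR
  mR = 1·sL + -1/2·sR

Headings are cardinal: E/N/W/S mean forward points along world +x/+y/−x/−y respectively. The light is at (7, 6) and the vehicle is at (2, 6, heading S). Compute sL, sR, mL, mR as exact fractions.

4 4/5 4 18/5

left sensor world pos  = (4, 5); dL² = 10
right sensor world pos = (0, 5); dR² = 50
sL = 40/10 = 4
sR = 40/50 = 4/5
mL = 1·sL + 0·sR = 4
mR = 1·sL + -1/2·sR = 18/5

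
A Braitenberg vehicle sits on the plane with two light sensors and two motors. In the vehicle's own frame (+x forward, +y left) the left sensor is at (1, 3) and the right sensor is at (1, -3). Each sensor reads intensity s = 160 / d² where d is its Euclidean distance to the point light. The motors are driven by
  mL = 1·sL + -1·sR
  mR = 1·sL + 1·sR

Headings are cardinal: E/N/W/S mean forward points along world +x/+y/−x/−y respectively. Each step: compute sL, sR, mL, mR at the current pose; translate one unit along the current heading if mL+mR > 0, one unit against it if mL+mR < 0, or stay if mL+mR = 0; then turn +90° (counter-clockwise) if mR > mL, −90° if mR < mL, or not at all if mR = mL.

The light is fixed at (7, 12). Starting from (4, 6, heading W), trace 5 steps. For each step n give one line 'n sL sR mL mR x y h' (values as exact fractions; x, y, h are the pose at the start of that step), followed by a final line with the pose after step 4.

0 160/97 32/5 -2304/485 3904/485 4 6 W
1 16/5 80/49 384/245 1184/245 3 6 S
2 32/5 160/109 2688/545 4288/545 3 5 E
3 20/9 40/9 -20/9 20/3 4 5 N
4 160/97 32/5 -2304/485 3904/485 4 6 W
final 3 6 S

n=0: pose=(4,6,W); sL=160/97, sR=32/5; mL=-2304/485, mR=3904/485; mL+mR=320/97 → advance +1; mR−mL=64/5 → turn +1·90°
n=1: pose=(3,6,S); sL=16/5, sR=80/49; mL=384/245, mR=1184/245; mL+mR=32/5 → advance +1; mR−mL=160/49 → turn +1·90°
n=2: pose=(3,5,E); sL=32/5, sR=160/109; mL=2688/545, mR=4288/545; mL+mR=64/5 → advance +1; mR−mL=320/109 → turn +1·90°
n=3: pose=(4,5,N); sL=20/9, sR=40/9; mL=-20/9, mR=20/3; mL+mR=40/9 → advance +1; mR−mL=80/9 → turn +1·90°
n=4: pose=(4,6,W); sL=160/97, sR=32/5; mL=-2304/485, mR=3904/485; mL+mR=320/97 → advance +1; mR−mL=64/5 → turn +1·90°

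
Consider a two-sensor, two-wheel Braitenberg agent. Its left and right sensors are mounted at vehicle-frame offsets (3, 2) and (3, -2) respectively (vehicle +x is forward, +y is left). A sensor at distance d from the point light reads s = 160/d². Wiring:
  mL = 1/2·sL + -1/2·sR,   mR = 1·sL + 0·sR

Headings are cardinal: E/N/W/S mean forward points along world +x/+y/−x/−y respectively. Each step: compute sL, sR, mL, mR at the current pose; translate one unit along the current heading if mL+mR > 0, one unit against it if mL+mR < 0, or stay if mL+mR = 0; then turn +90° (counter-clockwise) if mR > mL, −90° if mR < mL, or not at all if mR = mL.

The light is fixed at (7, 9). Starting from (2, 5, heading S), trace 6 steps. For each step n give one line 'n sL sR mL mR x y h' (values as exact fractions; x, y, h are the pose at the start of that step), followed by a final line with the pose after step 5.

n=0: pose=(2,5,S); sL=80/29, sR=80/49; mL=800/1421, mR=80/29; mL+mR=4720/1421 → advance +1; mR−mL=3120/1421 → turn +1·90°
n=1: pose=(2,4,E); sL=160/13, sR=160/53; mL=3200/689, mR=160/13; mL+mR=11680/689 → advance +1; mR−mL=5280/689 → turn +1·90°
n=2: pose=(3,4,N); sL=4, sR=20; mL=-8, mR=4; mL+mR=-4 → advance -1; mR−mL=12 → turn +1·90°
n=3: pose=(3,3,W); sL=160/113, sR=32/13; mL=-768/1469, mR=160/113; mL+mR=1312/1469 → advance +1; mR−mL=2848/1469 → turn +1·90°
n=4: pose=(2,3,S); sL=16/9, sR=16/13; mL=32/117, mR=16/9; mL+mR=80/39 → advance +1; mR−mL=176/117 → turn +1·90°
n=5: pose=(2,2,E); sL=160/29, sR=32/17; mL=896/493, mR=160/29; mL+mR=3616/493 → advance +1; mR−mL=1824/493 → turn +1·90°

0 80/29 80/49 800/1421 80/29 2 5 S
1 160/13 160/53 3200/689 160/13 2 4 E
2 4 20 -8 4 3 4 N
3 160/113 32/13 -768/1469 160/113 3 3 W
4 16/9 16/13 32/117 16/9 2 3 S
5 160/29 32/17 896/493 160/29 2 2 E
final 3 2 N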